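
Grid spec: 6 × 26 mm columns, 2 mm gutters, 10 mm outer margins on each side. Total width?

186 mm

Total width: 2·10 + 6·26 + 5·2 = 186 mm.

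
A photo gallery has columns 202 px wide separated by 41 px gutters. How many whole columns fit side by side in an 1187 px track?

5 columns

Each extra column adds 202 + 41 = 243 px.
(1187 + 41) / 243 = 5.05, so 5 columns fit.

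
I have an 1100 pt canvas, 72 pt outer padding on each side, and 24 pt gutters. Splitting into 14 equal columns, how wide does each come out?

46 pt

Take off 144 pt of margins, leaving 956 pt.
14 columns + 13 gutters: 14c + 13·24 = 956.
14c = 956 − 312 = 644, so c = 46 pt.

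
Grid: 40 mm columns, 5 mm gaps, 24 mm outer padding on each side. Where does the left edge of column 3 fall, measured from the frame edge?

114 mm

Each column+gutter stride is 45 mm; 2 of them past the 24 mm margin is 24 + 90 = 114 mm.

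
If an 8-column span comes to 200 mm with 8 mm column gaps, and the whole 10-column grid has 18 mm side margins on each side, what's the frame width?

200 − 7·8 = 144; ÷8 gives c = 18 mm.
Frame = 2·18 + 10·18 + 9·8 = 36 + 180 + 72 = 288 mm.

288 mm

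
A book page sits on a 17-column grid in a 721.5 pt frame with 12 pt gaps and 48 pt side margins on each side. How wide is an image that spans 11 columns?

Content width = 721.5 − 2·48 = 625.5 pt.
625.5 − 16·12 = 433.5; ÷17 gives c = 25.5 pt.
11 columns plus 10 gaps: 280.5 + 120 = 400.5 pt.

400.5 pt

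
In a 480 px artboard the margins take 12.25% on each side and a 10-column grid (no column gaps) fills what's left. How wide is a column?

36.24 px

Each margin = 12.25% of 480 = 58.8 px; content = 480 − 2·58.8 = 362.4 px.
362.4 / 10 = 36.24 px per column.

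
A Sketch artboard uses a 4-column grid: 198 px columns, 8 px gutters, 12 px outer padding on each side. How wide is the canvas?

Canvas = 2·12 + 4·198 + 3·8 = 24 + 792 + 24 = 840 px.

840 px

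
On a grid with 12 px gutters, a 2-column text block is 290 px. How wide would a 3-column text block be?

290 − 1·12 = 278; ÷2 gives c = 139 px.
3-column span = 3·139 + 2·12 = 441 px.

441 px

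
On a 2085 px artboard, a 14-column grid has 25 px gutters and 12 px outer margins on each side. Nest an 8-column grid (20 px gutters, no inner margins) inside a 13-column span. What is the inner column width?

221.5 px

Inside the margins: 2085 − 24 = 2061 px.
14 columns + 13 gutters: 14c + 13·25 = 2061.
14c = 2061 − 325 = 1736, so c = 124 px.
13 columns plus 12 gutters: 1612 + 300 = 1912 px.
8 columns + 7 gutters: 8d + 7·20 = 1912.
8d = 1912 − 140 = 1772, so d = 221.5 px.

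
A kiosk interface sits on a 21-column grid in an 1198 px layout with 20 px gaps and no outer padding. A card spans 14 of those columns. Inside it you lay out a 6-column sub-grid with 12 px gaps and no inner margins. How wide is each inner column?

21 columns + 20 gaps: 21c + 20·20 = 1198.
21c = 1198 − 400 = 798, so c = 38 px.
14 columns plus 13 gaps: 532 + 260 = 792 px.
6 columns + 5 gaps: 6d + 5·12 = 792.
6d = 792 − 60 = 732, so d = 122 px.

122 px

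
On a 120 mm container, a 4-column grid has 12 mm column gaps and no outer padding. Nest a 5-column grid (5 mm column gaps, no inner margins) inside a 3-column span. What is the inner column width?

4 columns + 3 column gaps: 4c + 3·12 = 120.
4c = 120 − 36 = 84, so c = 21 mm.
3-column span = 3·21 + 2·12 = 87 mm.
5 columns + 4 column gaps: 5d + 4·5 = 87.
5d = 87 − 20 = 67, so d = 13.4 mm.

13.4 mm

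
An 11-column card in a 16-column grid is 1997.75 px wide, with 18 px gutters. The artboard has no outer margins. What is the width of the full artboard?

Subtracting 10 gutters of 18 leaves 1817.75 for 11 columns, so c = 165.25 px.
Total width: 16·165.25 + 15·18 = 2914 px.

2914 px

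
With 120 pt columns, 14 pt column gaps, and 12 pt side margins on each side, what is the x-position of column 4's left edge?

414 pt

Each column+gutter stride is 134 pt; 3 of them past the 12 pt margin is 12 + 402 = 414 pt.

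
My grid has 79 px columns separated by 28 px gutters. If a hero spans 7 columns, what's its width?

721 px

7-column span = 7·79 + 6·28 = 721 px.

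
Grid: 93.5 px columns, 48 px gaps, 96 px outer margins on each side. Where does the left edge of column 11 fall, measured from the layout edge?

Column 11 starts at margin + 10·(column + gutter) = 96 + 10·141.5 = 1511 px.

1511 px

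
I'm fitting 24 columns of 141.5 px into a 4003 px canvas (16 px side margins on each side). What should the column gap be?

Subtract both margins: 4003 − 2·16 = 3971 px.
Columns use 3396 px, leaving 575 px across 23 column gaps = 25 px each.

25 px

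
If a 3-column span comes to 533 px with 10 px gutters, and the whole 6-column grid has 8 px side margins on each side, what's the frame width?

1092 px

3c + 2·10 = 533 → 3c = 513 → c = 171 px.
Total width: 2·8 + 6·171 + 5·10 = 1092 px.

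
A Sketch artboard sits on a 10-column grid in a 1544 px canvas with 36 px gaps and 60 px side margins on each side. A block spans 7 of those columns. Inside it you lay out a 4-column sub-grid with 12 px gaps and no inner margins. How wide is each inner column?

237.5 px

Outer content = 1544 − 2·60 = 1424 px.
10c + 9·36 = 1424 → 10c = 1100 → c = 110 px.
Span of 7: 7·110 + 6·36 = 770 + 216 = 986 px.
4 columns + 3 gaps: 4d + 3·12 = 986.
4d = 986 − 36 = 950, so d = 237.5 px.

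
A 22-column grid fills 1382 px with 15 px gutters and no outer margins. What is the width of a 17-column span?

1064.5 px

Subtracting 21 gutters of 15 leaves 1067 for 22 columns, so c = 48.5 px.
17-column span = 17·48.5 + 16·15 = 1064.5 px.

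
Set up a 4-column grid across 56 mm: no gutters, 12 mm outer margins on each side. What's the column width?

8 mm

Content width = 56 − 2·12 = 32 mm.
With no gutters, each column is 32/4 = 8 mm.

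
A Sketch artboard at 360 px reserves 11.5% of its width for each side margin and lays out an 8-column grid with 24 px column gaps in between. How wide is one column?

Margins: 11.5% × 360 = 41.4 px each, so content = 360 − 82.8 = 277.2 px.
8 columns + 7 column gaps: 8c + 7·24 = 277.2.
8c = 277.2 − 168 = 109.2, so c = 13.65 px.

13.65 px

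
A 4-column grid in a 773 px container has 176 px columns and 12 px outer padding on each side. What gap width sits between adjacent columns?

Subtract both margins: 773 − 2·12 = 749 px.
4·176 + 3g = 749 → 3g = 45 → g = 15 px.

15 px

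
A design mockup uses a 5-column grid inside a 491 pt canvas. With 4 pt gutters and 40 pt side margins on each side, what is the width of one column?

79 pt

Subtract both margins: 491 − 2·40 = 411 pt.
411 − 4·4 = 395; ÷5 gives c = 79 pt.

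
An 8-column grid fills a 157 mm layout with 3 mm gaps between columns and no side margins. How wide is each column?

8c + 7·3 = 157 → 8c = 136 → c = 17 mm.

17 mm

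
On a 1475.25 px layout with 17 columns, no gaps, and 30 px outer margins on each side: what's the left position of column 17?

1362 px

Subtract both margins: 1475.25 − 2·30 = 1415.25 px.
17c = 1415.25 → c = 83.25 px.
Each column+gutter stride is 83.25 px; 16 of them past the 30 px margin is 30 + 1332 = 1362 px.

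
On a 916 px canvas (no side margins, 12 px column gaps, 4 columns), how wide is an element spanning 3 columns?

684 px

Subtracting 3 column gaps of 12 leaves 880 for 4 columns, so c = 220 px.
Span of 3: 3·220 + 2·12 = 660 + 24 = 684 px.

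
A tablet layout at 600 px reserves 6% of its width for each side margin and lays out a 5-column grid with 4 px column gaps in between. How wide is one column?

102.4 px

Margins: 6% × 600 = 36 px each, so content = 600 − 72 = 528 px.
5 columns + 4 column gaps: 5c + 4·4 = 528.
5c = 528 − 16 = 512, so c = 102.4 px.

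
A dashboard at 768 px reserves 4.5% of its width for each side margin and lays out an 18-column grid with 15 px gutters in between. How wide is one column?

Margins: 4.5% × 768 = 34.56 px each, so content = 768 − 69.12 = 698.88 px.
698.88 − 17·15 = 443.88; ÷18 gives c = 24.66 px.

24.66 px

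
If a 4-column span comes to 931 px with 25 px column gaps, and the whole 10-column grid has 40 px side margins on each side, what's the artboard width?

2445 px

4c + 3·25 = 931 → 4c = 856 → c = 214 px.
Adding margins, columns and gutters: 80 + 2140 + 225 = 2445 px.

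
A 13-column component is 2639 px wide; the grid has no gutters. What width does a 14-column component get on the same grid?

2842 px

2639 / 13 = 203 px per column.
14-column span = 14·203 = 2842 px.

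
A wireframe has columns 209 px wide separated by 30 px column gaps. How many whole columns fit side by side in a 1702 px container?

k columns need k·209 + (k−1)·30 = k·239 − 30.
k·239 − 30 ≤ 1702 → k ≤ 1732 / 239 ≈ 7.25, so k = 7.

7 columns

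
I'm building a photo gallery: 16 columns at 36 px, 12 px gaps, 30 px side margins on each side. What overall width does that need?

Total width: 2·30 + 16·36 + 15·12 = 816 px.

816 px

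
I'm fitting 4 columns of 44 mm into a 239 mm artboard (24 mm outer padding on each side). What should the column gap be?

5 mm

Take off 48 mm of margins, leaving 191 mm.
4 columns take 4·44 = 176 mm; remaining 15 splits into 3 column gaps.
g = 15 / 3 = 5 mm.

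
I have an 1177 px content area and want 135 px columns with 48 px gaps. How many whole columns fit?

6 columns

k columns need k·135 + (k−1)·48 = k·183 − 48.
k·183 − 48 ≤ 1177 → k ≤ 1225 / 183 ≈ 6.69, so k = 6.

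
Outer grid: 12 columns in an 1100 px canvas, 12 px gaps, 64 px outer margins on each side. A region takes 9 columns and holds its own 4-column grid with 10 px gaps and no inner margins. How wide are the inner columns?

Inside the margins: 1100 − 128 = 972 px.
972 − 11·12 = 840; ÷12 gives c = 70 px.
Span of 9: 9·70 + 8·12 = 630 + 96 = 726 px.
4 columns + 3 gaps: 4d + 3·10 = 726.
4d = 726 − 30 = 696, so d = 174 px.

174 px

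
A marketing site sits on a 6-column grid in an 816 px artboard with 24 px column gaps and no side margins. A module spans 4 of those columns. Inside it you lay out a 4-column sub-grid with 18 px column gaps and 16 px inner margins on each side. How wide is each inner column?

6 columns + 5 column gaps: 6c + 5·24 = 816.
6c = 816 − 120 = 696, so c = 116 px.
4 columns plus 3 column gaps: 464 + 72 = 536 px.
Inner content = 536 − 2·16 = 504 px.
4d + 3·18 = 504 → 4d = 450 → d = 112.5 px.

112.5 px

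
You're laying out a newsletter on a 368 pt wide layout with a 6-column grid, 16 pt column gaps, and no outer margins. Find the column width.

48 pt

6 columns + 5 column gaps: 6c + 5·16 = 368.
6c = 368 − 80 = 288, so c = 48 pt.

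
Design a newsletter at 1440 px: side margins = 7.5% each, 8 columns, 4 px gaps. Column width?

149.5 px

Each margin = 7.5% of 1440 = 108 px; content = 1440 − 2·108 = 1224 px.
Subtracting 7 gaps of 4 leaves 1196 for 8 columns, so c = 149.5 px.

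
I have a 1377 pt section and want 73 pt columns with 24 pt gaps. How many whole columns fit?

Each extra column adds 73 + 24 = 97 pt.
(1377 + 24) / 97 = 14.44, so 14 columns fit.

14 columns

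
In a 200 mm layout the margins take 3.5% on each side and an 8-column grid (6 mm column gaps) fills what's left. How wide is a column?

200 × (1 − 2·3.5%) = 200 × 93% = 186 mm for the columns.
8 columns + 7 column gaps: 8c + 7·6 = 186.
8c = 186 − 42 = 144, so c = 18 mm.

18 mm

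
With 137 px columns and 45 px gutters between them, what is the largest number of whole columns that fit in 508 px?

k columns need k·137 + (k−1)·45 = k·182 − 45.
k·182 − 45 ≤ 508 → k ≤ 553 / 182 ≈ 3.04, so k = 3.

3 columns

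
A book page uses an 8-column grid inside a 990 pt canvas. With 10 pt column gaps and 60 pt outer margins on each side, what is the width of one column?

100 pt

Subtract both margins: 990 − 2·60 = 870 pt.
Subtracting 7 column gaps of 10 leaves 800 for 8 columns, so c = 100 pt.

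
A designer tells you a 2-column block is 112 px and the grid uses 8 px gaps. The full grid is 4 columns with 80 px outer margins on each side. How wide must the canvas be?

392 px

2 columns + 1 gap: 2c + 1·8 = 112.
2c = 112 − 8 = 104, so c = 52 px.
Total width: 2·80 + 4·52 + 3·8 = 392 px.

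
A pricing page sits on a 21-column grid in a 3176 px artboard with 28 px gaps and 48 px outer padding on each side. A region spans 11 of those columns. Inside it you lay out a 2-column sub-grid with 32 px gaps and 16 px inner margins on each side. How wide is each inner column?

Outer content = 3176 − 2·48 = 3080 px.
21c + 20·28 = 3080 → 21c = 2520 → c = 120 px.
11-column span = 11·120 + 10·28 = 1600 px.
Inner content = 1600 − 2·16 = 1568 px.
2d + 1·32 = 1568 → 2d = 1536 → d = 768 px.

768 px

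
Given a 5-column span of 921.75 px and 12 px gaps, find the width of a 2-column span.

5c + 4·12 = 921.75 → 5c = 873.75 → c = 174.75 px.
Span of 2: 2·174.75 + 1·12 = 349.5 + 12 = 361.5 px.

361.5 px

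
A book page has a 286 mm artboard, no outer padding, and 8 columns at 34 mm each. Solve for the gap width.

2 mm

8 columns take 8·34 = 272 mm; remaining 14 splits into 7 gaps.
g = 14 / 7 = 2 mm.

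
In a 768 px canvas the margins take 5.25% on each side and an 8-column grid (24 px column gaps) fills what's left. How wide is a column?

Margins: 5.25% × 768 = 40.32 px each, so content = 768 − 80.64 = 687.36 px.
8 columns + 7 column gaps: 8c + 7·24 = 687.36.
8c = 687.36 − 168 = 519.36, so c = 64.92 px.

64.92 px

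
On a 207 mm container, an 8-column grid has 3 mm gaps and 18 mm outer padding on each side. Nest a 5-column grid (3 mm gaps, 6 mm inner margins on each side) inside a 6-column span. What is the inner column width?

Take off 36 mm of margins, leaving 171 mm.
8 columns + 7 gaps: 8c + 7·3 = 171.
8c = 171 − 21 = 150, so c = 18.75 mm.
Span of 6: 6·18.75 + 5·3 = 112.5 + 15 = 127.5 mm.
Inner content = 127.5 − 2·6 = 115.5 mm.
Subtracting 4 gaps of 3 leaves 103.5 for 5 columns, so d = 20.7 mm.

20.7 mm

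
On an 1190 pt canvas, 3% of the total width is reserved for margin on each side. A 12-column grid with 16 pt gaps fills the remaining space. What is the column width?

1190 × (1 − 2·3%) = 1190 × 94% = 1118.6 pt for the columns.
Subtracting 11 gaps of 16 leaves 942.6 for 12 columns, so c = 78.55 pt.

78.55 pt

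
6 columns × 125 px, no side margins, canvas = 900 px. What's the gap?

6·125 + 5g = 900 → 5g = 150 → g = 30 px.

30 px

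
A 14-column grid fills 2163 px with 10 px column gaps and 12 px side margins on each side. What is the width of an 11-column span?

Take off 24 px of margins, leaving 2139 px.
Subtracting 13 column gaps of 10 leaves 2009 for 14 columns, so c = 143.5 px.
Span of 11: 11·143.5 + 10·10 = 1578.5 + 100 = 1678.5 px.

1678.5 px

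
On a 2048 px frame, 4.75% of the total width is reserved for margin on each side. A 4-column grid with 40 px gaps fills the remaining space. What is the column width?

2048 × (1 − 2·4.75%) = 2048 × 90.5% = 1853.44 px for the columns.
Subtracting 3 gaps of 40 leaves 1733.44 for 4 columns, so c = 433.36 px.

433.36 px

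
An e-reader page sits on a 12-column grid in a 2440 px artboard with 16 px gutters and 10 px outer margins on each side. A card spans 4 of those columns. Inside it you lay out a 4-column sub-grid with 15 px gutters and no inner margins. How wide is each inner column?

Take off 20 px of margins, leaving 2420 px.
12 columns + 11 gutters: 12c + 11·16 = 2420.
12c = 2420 − 176 = 2244, so c = 187 px.
4 columns plus 3 gutters: 748 + 48 = 796 px.
Subtracting 3 gutters of 15 leaves 751 for 4 columns, so d = 187.75 px.

187.75 px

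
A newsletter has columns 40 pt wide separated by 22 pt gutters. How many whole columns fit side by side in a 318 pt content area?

5 columns

Each extra column adds 40 + 22 = 62 pt.
(318 + 22) / 62 = 5.48, so 5 columns fit.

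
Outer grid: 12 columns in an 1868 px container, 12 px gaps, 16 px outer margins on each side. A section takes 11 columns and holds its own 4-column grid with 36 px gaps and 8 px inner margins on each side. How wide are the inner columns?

389.5 px

Take off 32 px of margins, leaving 1836 px.
12c + 11·12 = 1836 → 12c = 1704 → c = 142 px.
11-column span = 11·142 + 10·12 = 1682 px.
Inner content = 1682 − 2·8 = 1666 px.
4 columns + 3 gaps: 4d + 3·36 = 1666.
4d = 1666 − 108 = 1558, so d = 389.5 px.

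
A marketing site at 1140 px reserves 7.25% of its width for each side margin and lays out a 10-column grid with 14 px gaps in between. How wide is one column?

Each margin = 7.25% of 1140 = 82.65 px; content = 1140 − 2·82.65 = 974.7 px.
Subtracting 9 gaps of 14 leaves 848.7 for 10 columns, so c = 84.87 px.

84.87 px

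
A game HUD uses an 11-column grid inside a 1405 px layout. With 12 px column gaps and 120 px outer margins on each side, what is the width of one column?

Inside the margins: 1405 − 240 = 1165 px.
11c + 10·12 = 1165 → 11c = 1045 → c = 95 px.

95 px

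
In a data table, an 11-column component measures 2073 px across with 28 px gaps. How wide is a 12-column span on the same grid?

2264 px

Subtracting 10 gaps of 28 leaves 1793 for 11 columns, so c = 163 px.
12-column span = 12·163 + 11·28 = 2264 px.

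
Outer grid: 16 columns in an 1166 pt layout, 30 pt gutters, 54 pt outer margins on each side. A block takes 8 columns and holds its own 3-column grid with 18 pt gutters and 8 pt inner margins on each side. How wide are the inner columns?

154 pt

Take off 108 pt of margins, leaving 1058 pt.
16c + 15·30 = 1058 → 16c = 608 → c = 38 pt.
8 columns plus 7 gutters: 304 + 210 = 514 pt.
Inner content = 514 − 2·8 = 498 pt.
3 columns + 2 gutters: 3d + 2·18 = 498.
3d = 498 − 36 = 462, so d = 154 pt.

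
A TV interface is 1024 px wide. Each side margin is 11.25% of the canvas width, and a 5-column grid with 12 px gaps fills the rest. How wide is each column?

149.12 px

1024 × (1 − 2·11.25%) = 1024 × 77.5% = 793.6 px for the columns.
5c + 4·12 = 793.6 → 5c = 745.6 → c = 149.12 px.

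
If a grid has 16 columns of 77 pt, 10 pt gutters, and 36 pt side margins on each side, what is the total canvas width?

Total width: 2·36 + 16·77 + 15·10 = 1454 pt.

1454 pt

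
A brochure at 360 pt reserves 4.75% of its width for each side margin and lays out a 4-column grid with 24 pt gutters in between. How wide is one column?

Each margin = 4.75% of 360 = 17.1 pt; content = 360 − 2·17.1 = 325.8 pt.
4c + 3·24 = 325.8 → 4c = 253.8 → c = 63.45 pt.

63.45 pt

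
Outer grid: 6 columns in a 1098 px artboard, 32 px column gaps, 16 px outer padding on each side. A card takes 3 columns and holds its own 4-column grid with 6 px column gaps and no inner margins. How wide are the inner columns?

124.75 px

Inside the margins: 1098 − 32 = 1066 px.
6 columns + 5 column gaps: 6c + 5·32 = 1066.
6c = 1066 − 160 = 906, so c = 151 px.
3-column span = 3·151 + 2·32 = 517 px.
4 columns + 3 column gaps: 4d + 3·6 = 517.
4d = 517 − 18 = 499, so d = 124.75 px.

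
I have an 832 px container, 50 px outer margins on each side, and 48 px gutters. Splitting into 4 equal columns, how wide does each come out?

Inside the margins: 832 − 100 = 732 px.
Subtracting 3 gutters of 48 leaves 588 for 4 columns, so c = 147 px.

147 px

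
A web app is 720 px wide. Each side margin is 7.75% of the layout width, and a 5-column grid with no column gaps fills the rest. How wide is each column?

Margins: 7.75% × 720 = 55.8 px each, so content = 720 − 111.6 = 608.4 px.
With no column gaps, each column is 608.4/5 = 121.68 px.

121.68 px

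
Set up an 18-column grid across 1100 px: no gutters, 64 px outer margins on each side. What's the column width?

54 px

Take off 128 px of margins, leaving 972 px.
18c = 972 → c = 54 px.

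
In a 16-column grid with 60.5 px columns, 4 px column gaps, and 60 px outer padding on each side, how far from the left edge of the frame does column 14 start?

Column 14 starts at margin + 13·(column + gutter) = 60 + 13·64.5 = 898.5 px.

898.5 px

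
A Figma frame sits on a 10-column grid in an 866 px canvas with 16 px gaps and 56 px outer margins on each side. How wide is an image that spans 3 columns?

Subtract both margins: 866 − 2·56 = 754 px.
Subtracting 9 gaps of 16 leaves 610 for 10 columns, so c = 61 px.
3-column span = 3·61 + 2·16 = 215 px.

215 px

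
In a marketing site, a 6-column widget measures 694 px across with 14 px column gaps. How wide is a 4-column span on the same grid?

458 px

6c + 5·14 = 694 → 6c = 624 → c = 104 px.
4 columns plus 3 column gaps: 416 + 42 = 458 px.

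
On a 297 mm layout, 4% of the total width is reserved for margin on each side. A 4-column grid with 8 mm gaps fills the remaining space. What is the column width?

297 × (1 − 2·4%) = 297 × 92% = 273.24 mm for the columns.
Subtracting 3 gaps of 8 leaves 249.24 for 4 columns, so c = 62.31 mm.

62.31 mm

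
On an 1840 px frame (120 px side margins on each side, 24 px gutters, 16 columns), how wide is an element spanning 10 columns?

991 px

Content width = 1840 − 2·120 = 1600 px.
1600 − 15·24 = 1240; ÷16 gives c = 77.5 px.
Span of 10: 10·77.5 + 9·24 = 775 + 216 = 991 px.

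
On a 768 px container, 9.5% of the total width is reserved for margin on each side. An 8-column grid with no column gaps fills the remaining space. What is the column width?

Each margin = 9.5% of 768 = 72.96 px; content = 768 − 2·72.96 = 622.08 px.
622.08 / 8 = 77.76 px per column.

77.76 px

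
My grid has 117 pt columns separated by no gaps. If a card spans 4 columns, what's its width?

468 pt

4-column span = 4·117 = 468 pt.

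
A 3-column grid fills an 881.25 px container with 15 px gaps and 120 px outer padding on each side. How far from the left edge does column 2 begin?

Inside the margins: 881.25 − 240 = 641.25 px.
3 columns + 2 gaps: 3c + 2·15 = 641.25.
3c = 641.25 − 30 = 611.25, so c = 203.75 px.
Column 2 starts at margin + 1·(column + gutter) = 120 + 1·218.75 = 338.75 px.

338.75 px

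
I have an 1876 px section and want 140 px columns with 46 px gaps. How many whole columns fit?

Each extra column adds 140 + 46 = 186 px.
(1876 + 46) / 186 = 10.33, so 10 columns fit.

10 columns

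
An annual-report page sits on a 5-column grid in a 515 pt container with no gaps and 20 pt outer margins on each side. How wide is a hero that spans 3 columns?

Content width = 515 − 2·20 = 475 pt.
475 / 5 = 95 pt per column.
3-column span = 3·95 = 285 pt.

285 pt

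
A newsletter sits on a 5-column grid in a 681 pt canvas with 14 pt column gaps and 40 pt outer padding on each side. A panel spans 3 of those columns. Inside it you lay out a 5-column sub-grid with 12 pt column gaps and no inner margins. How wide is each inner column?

61.4 pt

Subtract both margins: 681 − 2·40 = 601 pt.
601 − 4·14 = 545; ÷5 gives c = 109 pt.
3-column span = 3·109 + 2·14 = 355 pt.
5d + 4·12 = 355 → 5d = 307 → d = 61.4 pt.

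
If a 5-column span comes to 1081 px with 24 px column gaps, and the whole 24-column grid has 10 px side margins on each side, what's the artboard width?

5300 px

Subtracting 4 column gaps of 24 leaves 985 for 5 columns, so c = 197 px.
Artboard = 2·10 + 24·197 + 23·24 = 20 + 4728 + 552 = 5300 px.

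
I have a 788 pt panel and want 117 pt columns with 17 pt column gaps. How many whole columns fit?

6 columns

k columns need k·117 + (k−1)·17 = k·134 − 17.
k·134 − 17 ≤ 788 → k ≤ 805 / 134 ≈ 6.01, so k = 6.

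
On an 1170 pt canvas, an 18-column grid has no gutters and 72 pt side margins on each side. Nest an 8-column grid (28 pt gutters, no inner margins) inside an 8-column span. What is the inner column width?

Outer content = 1170 − 2·72 = 1026 pt.
With no gutters, each column is 1026/18 = 57 pt.
With no gutters, 8 columns span 8·57 = 456 pt.
8d + 7·28 = 456 → 8d = 260 → d = 32.5 pt.

32.5 pt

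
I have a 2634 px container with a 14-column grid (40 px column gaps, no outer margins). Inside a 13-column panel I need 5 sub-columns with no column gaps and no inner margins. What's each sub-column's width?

488.6 px

2634 − 13·40 = 2114; ÷14 gives c = 151 px.
Span of 13: 13·151 + 12·40 = 1963 + 480 = 2443 px.
With no column gaps, each column is 2443/5 = 488.6 px.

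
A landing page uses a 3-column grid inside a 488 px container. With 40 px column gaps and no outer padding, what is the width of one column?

136 px

Subtracting 2 column gaps of 40 leaves 408 for 3 columns, so c = 136 px.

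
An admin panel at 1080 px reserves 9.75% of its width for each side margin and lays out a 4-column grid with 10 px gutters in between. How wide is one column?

1080 × (1 − 2·9.75%) = 1080 × 80.5% = 869.4 px for the columns.
Subtracting 3 gutters of 10 leaves 839.4 for 4 columns, so c = 209.85 px.

209.85 px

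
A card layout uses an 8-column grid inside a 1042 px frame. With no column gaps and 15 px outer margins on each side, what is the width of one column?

Inside the margins: 1042 − 30 = 1012 px.
8c = 1012 → c = 126.5 px.

126.5 px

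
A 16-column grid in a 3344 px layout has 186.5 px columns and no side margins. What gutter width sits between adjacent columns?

16·186.5 + 15g = 3344 → 15g = 360 → g = 24 px.

24 px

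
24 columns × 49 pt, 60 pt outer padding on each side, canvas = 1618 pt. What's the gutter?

Inside the margins: 1618 − 120 = 1498 pt.
24 columns take 24·49 = 1176 pt; remaining 322 splits into 23 gutters.
g = 322 / 23 = 14 pt.

14 pt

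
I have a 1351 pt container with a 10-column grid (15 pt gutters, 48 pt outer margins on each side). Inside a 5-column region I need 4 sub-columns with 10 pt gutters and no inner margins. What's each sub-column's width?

Take off 96 pt of margins, leaving 1255 pt.
1255 − 9·15 = 1120; ÷10 gives c = 112 pt.
5 columns plus 4 gutters: 560 + 60 = 620 pt.
Subtracting 3 gutters of 10 leaves 590 for 4 columns, so d = 147.5 pt.

147.5 pt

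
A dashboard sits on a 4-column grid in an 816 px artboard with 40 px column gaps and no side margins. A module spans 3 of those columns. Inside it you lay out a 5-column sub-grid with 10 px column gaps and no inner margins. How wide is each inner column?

112.4 px

Subtracting 3 column gaps of 40 leaves 696 for 4 columns, so c = 174 px.
3-column span = 3·174 + 2·40 = 602 px.
5 columns + 4 column gaps: 5d + 4·10 = 602.
5d = 602 − 40 = 562, so d = 112.4 px.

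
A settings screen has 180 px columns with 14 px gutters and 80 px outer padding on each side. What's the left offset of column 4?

Before column 4: the margin + 3 columns + 3 gutters.
Offset = 80 + 3·(180 + 14) = 80 + 582 = 662 px.

662 px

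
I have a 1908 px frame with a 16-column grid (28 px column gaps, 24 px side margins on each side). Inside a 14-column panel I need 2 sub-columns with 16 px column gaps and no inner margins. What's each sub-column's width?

804 px

Take off 48 px of margins, leaving 1860 px.
16 columns + 15 column gaps: 16c + 15·28 = 1860.
16c = 1860 − 420 = 1440, so c = 90 px.
Span of 14: 14·90 + 13·28 = 1260 + 364 = 1624 px.
2 columns + 1 column gap: 2d + 1·16 = 1624.
2d = 1624 − 16 = 1608, so d = 804 px.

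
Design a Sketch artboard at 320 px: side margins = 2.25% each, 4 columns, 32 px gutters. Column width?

Each margin = 2.25% of 320 = 7.2 px; content = 320 − 2·7.2 = 305.6 px.
Subtracting 3 gutters of 32 leaves 209.6 for 4 columns, so c = 52.4 px.

52.4 px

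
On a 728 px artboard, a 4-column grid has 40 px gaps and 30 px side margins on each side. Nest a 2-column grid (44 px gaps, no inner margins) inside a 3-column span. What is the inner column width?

223.5 px

Take off 60 px of margins, leaving 668 px.
4 columns + 3 gaps: 4c + 3·40 = 668.
4c = 668 − 120 = 548, so c = 137 px.
3 columns plus 2 gaps: 411 + 80 = 491 px.
2 columns + 1 gap: 2d + 1·44 = 491.
2d = 491 − 44 = 447, so d = 223.5 px.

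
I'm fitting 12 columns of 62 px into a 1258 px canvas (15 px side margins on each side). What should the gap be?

44 px

Take off 30 px of margins, leaving 1228 px.
12 columns take 12·62 = 744 px; remaining 484 splits into 11 gaps.
g = 484 / 11 = 44 px.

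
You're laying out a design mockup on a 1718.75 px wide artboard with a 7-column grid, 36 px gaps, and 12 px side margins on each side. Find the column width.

Subtract both margins: 1718.75 − 2·12 = 1694.75 px.
1694.75 − 6·36 = 1478.75; ÷7 gives c = 211.25 px.

211.25 px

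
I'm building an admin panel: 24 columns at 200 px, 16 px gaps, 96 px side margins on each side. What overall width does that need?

5360 px

Layout = 2·96 + 24·200 + 23·16 = 192 + 4800 + 368 = 5360 px.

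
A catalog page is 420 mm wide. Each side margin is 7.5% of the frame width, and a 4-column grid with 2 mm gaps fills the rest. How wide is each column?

87.75 mm

Each margin = 7.5% of 420 = 31.5 mm; content = 420 − 2·31.5 = 357 mm.
Subtracting 3 gaps of 2 leaves 351 for 4 columns, so c = 87.75 mm.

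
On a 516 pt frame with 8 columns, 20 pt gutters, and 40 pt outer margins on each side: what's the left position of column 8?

Inside the margins: 516 − 80 = 436 pt.
8 columns + 7 gutters: 8c + 7·20 = 436.
8c = 436 − 140 = 296, so c = 37 pt.
Before column 8: the margin + 7 columns + 7 gutters.
Offset = 40 + 7·(37 + 20) = 40 + 399 = 439 pt.

439 pt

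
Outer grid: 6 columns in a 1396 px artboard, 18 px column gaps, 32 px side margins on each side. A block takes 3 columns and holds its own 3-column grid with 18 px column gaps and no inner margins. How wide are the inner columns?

207 px

Outer content = 1396 − 2·32 = 1332 px.
6c + 5·18 = 1332 → 6c = 1242 → c = 207 px.
3-column span = 3·207 + 2·18 = 657 px.
657 − 2·18 = 621; ÷3 gives d = 207 px.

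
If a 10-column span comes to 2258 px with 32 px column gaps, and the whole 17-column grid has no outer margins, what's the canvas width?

10 columns + 9 column gaps: 10c + 9·32 = 2258.
10c = 2258 − 288 = 1970, so c = 197 px.
Summing: 3349 + 512 = 3861 px.

3861 px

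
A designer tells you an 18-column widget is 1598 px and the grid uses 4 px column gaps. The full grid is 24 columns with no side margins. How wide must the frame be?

2132 px

1598 − 17·4 = 1530; ÷18 gives c = 85 px.
Summing: 2040 + 92 = 2132 px.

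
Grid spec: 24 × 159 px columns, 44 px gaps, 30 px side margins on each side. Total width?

4888 px

Total width: 2·30 + 24·159 + 23·44 = 4888 px.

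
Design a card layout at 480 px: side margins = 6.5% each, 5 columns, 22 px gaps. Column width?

65.92 px

480 × (1 − 2·6.5%) = 480 × 87% = 417.6 px for the columns.
5 columns + 4 gaps: 5c + 4·22 = 417.6.
5c = 417.6 − 88 = 329.6, so c = 65.92 px.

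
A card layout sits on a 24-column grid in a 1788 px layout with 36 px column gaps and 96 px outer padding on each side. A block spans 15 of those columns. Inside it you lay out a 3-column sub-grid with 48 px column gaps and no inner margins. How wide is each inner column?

Outer content = 1788 − 2·96 = 1596 px.
24 columns + 23 column gaps: 24c + 23·36 = 1596.
24c = 1596 − 828 = 768, so c = 32 px.
Span of 15: 15·32 + 14·36 = 480 + 504 = 984 px.
984 − 2·48 = 888; ÷3 gives d = 296 px.

296 px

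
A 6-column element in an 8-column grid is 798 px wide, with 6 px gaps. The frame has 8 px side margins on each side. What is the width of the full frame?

1082 px

Subtracting 5 gaps of 6 leaves 768 for 6 columns, so c = 128 px.
Frame = 2·8 + 8·128 + 7·6 = 16 + 1024 + 42 = 1082 px.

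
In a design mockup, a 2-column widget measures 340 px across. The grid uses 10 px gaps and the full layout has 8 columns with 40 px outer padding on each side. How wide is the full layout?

2c + 1·10 = 340 → 2c = 330 → c = 165 px.
Layout = 2·40 + 8·165 + 7·10 = 80 + 1320 + 70 = 1470 px.

1470 px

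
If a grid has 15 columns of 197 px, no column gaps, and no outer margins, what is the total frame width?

2955 px

Total width: 15·197 = 2955 px.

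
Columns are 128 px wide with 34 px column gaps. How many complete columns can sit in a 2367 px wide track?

14 columns

k columns need k·128 + (k−1)·34 = k·162 − 34.
k·162 − 34 ≤ 2367 → k ≤ 2401 / 162 ≈ 14.82, so k = 14.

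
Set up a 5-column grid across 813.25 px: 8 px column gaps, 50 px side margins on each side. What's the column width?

Take off 100 px of margins, leaving 713.25 px.
5 columns + 4 column gaps: 5c + 4·8 = 713.25.
5c = 713.25 − 32 = 681.25, so c = 136.25 px.

136.25 px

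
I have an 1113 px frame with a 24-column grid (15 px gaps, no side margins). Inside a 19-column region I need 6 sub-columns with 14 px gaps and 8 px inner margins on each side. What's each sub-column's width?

132 px

1113 − 23·15 = 768; ÷24 gives c = 32 px.
19-column span = 19·32 + 18·15 = 878 px.
Inner content = 878 − 2·8 = 862 px.
Subtracting 5 gaps of 14 leaves 792 for 6 columns, so d = 132 px.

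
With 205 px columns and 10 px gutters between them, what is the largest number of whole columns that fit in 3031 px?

k columns need k·205 + (k−1)·10 = k·215 − 10.
k·215 − 10 ≤ 3031 → k ≤ 3041 / 215 ≈ 14.14, so k = 14.

14 columns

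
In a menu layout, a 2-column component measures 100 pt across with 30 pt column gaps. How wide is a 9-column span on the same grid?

555 pt

100 − 1·30 = 70; ÷2 gives c = 35 pt.
Span of 9: 9·35 + 8·30 = 315 + 240 = 555 pt.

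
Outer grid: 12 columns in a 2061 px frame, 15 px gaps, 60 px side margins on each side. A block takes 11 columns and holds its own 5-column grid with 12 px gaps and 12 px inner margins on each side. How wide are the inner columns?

341.2 px

Subtract both margins: 2061 − 2·60 = 1941 px.
1941 − 11·15 = 1776; ÷12 gives c = 148 px.
11 columns plus 10 gaps: 1628 + 150 = 1778 px.
Inner content = 1778 − 2·12 = 1754 px.
5d + 4·12 = 1754 → 5d = 1706 → d = 341.2 px.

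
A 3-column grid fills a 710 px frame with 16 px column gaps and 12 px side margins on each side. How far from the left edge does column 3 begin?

480 px

Take off 24 px of margins, leaving 686 px.
Subtracting 2 column gaps of 16 leaves 654 for 3 columns, so c = 218 px.
Column 3 starts at margin + 2·(column + gutter) = 12 + 2·234 = 480 px.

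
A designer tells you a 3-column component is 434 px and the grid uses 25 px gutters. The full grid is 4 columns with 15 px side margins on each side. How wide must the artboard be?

Subtracting 2 gutters of 25 leaves 384 for 3 columns, so c = 128 px.
Artboard = 2·15 + 4·128 + 3·25 = 30 + 512 + 75 = 617 px.

617 px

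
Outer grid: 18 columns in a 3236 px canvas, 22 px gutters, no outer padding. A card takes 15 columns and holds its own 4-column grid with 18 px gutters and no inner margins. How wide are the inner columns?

659.75 px

Subtracting 17 gutters of 22 leaves 2862 for 18 columns, so c = 159 px.
Span of 15: 15·159 + 14·22 = 2385 + 308 = 2693 px.
4d + 3·18 = 2693 → 4d = 2639 → d = 659.75 px.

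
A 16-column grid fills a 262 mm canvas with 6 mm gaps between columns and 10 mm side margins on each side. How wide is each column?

Subtract both margins: 262 − 2·10 = 242 mm.
16c + 15·6 = 242 → 16c = 152 → c = 9.5 mm.

9.5 mm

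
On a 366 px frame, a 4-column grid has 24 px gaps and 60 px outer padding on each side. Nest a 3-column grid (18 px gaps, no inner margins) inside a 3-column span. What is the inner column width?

Subtract both margins: 366 − 2·60 = 246 px.
4 columns + 3 gaps: 4c + 3·24 = 246.
4c = 246 − 72 = 174, so c = 43.5 px.
3 columns plus 2 gaps: 130.5 + 48 = 178.5 px.
Subtracting 2 gaps of 18 leaves 142.5 for 3 columns, so d = 47.5 px.

47.5 px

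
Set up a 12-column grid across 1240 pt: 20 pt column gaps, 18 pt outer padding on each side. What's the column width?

Inside the margins: 1240 − 36 = 1204 pt.
12 columns + 11 column gaps: 12c + 11·20 = 1204.
12c = 1204 − 220 = 984, so c = 82 pt.

82 pt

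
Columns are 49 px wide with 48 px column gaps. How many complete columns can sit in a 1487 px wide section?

Each extra column adds 49 + 48 = 97 px.
(1487 + 48) / 97 = 15.82, so 15 columns fit.

15 columns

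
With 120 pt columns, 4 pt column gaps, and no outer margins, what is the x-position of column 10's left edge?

No margin, so column 10 starts at 9·(column + gutter) = 9·124 = 1116 pt.

1116 pt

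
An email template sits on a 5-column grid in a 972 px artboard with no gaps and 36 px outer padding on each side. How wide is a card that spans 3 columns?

540 px

Subtract both margins: 972 − 2·36 = 900 px.
5c = 900 → c = 180 px.
With no gaps, 3 columns span 3·180 = 540 px.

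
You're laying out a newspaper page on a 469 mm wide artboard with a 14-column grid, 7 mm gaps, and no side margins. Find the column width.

Subtracting 13 gaps of 7 leaves 378 for 14 columns, so c = 27 mm.

27 mm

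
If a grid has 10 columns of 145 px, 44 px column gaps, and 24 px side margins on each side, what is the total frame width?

Total width: 2·24 + 10·145 + 9·44 = 1894 px.

1894 px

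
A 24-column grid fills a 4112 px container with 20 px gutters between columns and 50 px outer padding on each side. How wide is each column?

Take off 100 px of margins, leaving 4012 px.
24 columns + 23 gutters: 24c + 23·20 = 4012.
24c = 4012 − 460 = 3552, so c = 148 px.

148 px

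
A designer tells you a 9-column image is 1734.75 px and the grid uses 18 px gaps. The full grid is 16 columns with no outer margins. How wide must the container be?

9 columns + 8 gaps: 9c + 8·18 = 1734.75.
9c = 1734.75 − 144 = 1590.75, so c = 176.75 px.
Container = 16·176.75 + 15·18 = 2828 + 270 = 3098 px.

3098 px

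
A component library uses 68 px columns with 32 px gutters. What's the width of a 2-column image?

2-column span = 2·68 + 1·32 = 168 px.

168 px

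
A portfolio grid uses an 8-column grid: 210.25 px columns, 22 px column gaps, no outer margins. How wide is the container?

1836 px

Total width: 8·210.25 + 7·22 = 1836 px.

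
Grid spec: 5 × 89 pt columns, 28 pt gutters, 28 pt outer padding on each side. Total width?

613 pt

Adding margins, columns and gutters: 56 + 445 + 112 = 613 pt.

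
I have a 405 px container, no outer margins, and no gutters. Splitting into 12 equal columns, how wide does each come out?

33.75 px

12c = 405 → c = 33.75 px.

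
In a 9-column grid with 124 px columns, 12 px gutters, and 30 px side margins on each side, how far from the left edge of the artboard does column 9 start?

Each column+gutter stride is 136 px; 8 of them past the 30 px margin is 30 + 1088 = 1118 px.

1118 px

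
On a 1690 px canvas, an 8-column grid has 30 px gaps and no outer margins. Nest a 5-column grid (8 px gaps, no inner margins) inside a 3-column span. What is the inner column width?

116.6 px

Subtracting 7 gaps of 30 leaves 1480 for 8 columns, so c = 185 px.
3 columns plus 2 gaps: 555 + 60 = 615 px.
5d + 4·8 = 615 → 5d = 583 → d = 116.6 px.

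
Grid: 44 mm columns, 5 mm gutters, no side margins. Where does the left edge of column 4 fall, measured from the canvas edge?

147 mm

Each column+gutter stride is 49 mm; with no margin, 3 of them is 147 mm.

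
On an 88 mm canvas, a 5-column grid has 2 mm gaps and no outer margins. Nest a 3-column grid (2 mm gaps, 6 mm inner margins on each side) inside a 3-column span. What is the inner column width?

12 mm

5c + 4·2 = 88 → 5c = 80 → c = 16 mm.
3-column span = 3·16 + 2·2 = 52 mm.
Inner content = 52 − 2·6 = 40 mm.
3d + 2·2 = 40 → 3d = 36 → d = 12 mm.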